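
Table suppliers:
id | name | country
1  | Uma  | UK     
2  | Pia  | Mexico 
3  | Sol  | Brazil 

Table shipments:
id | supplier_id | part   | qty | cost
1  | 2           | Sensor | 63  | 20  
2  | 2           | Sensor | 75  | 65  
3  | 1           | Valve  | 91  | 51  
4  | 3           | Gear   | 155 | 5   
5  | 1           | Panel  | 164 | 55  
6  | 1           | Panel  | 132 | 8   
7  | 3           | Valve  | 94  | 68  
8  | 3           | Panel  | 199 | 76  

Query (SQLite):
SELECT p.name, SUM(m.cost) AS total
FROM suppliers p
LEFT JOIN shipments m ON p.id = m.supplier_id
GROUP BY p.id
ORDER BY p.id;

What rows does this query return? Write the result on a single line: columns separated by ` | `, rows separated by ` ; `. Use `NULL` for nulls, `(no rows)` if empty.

Uma | 114 ; Pia | 85 ; Sol | 149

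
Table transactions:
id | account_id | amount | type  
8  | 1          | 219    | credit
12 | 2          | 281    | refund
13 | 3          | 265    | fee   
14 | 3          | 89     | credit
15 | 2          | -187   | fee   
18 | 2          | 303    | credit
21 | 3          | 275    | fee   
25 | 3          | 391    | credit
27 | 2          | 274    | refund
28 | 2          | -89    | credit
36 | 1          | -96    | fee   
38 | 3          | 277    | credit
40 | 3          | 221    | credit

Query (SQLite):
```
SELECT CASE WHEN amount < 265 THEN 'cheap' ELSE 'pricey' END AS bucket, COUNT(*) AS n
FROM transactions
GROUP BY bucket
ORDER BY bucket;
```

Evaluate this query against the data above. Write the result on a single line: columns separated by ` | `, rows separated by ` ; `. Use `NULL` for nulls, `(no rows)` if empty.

Bucket rows by amount < 265 → 'cheap' else 'pricey'; count each bucket.

cheap | 6 ; pricey | 7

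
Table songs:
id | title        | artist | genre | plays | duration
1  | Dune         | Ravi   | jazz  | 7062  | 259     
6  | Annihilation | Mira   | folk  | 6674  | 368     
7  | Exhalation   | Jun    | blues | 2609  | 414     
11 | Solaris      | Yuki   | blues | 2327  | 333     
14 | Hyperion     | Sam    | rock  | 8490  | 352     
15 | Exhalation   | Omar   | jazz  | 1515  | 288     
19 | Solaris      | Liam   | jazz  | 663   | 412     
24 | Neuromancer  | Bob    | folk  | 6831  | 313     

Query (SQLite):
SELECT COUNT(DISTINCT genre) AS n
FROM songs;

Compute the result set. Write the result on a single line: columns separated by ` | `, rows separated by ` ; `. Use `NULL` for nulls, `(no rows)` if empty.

4

Count distinct non-NULL genre values.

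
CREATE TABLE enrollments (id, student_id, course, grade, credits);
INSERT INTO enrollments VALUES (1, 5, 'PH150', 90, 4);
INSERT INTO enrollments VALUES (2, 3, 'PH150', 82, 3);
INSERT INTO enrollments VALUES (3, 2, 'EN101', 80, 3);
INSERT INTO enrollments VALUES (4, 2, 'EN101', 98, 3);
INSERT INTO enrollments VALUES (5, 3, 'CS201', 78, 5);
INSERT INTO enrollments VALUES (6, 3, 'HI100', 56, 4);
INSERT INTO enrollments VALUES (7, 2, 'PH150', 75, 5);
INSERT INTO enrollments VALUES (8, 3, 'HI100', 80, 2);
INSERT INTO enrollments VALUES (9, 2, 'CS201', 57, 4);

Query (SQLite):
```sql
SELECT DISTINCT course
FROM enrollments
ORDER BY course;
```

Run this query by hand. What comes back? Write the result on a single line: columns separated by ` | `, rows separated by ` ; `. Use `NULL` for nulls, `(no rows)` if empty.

Collect distinct course values from enrollments.

CS201 ; EN101 ; HI100 ; PH150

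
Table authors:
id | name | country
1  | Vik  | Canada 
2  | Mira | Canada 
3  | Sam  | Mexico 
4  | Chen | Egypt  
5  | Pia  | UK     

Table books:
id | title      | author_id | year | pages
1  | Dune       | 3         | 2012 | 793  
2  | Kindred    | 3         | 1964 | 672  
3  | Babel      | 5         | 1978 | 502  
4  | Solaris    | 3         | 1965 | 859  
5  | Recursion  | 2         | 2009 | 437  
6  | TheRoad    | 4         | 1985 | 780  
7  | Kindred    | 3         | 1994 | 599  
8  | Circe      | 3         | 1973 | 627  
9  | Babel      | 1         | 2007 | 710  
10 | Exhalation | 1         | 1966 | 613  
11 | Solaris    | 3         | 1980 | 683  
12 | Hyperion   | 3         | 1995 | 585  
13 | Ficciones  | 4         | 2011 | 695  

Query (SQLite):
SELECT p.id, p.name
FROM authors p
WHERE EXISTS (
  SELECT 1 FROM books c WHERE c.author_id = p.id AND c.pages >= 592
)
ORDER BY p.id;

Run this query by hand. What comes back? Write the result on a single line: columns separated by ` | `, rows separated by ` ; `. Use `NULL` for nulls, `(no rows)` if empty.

1 | Vik ; 3 | Sam ; 4 | Chen

For each authors row, check whether any books with matching author_id has pages >= 592.
Keep rows where that is true.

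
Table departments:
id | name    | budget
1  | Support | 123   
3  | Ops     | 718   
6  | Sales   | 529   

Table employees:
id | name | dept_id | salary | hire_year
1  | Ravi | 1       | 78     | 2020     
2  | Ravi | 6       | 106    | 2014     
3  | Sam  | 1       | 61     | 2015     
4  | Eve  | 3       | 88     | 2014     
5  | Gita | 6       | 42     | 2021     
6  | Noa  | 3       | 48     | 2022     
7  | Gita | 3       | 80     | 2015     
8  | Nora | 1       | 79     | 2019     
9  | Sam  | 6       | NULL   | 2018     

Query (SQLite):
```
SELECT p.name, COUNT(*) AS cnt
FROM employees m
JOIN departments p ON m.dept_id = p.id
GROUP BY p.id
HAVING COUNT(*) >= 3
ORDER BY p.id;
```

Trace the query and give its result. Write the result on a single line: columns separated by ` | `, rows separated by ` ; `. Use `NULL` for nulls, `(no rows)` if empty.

Support | 3 ; Ops | 3 ; Sales | 3

Join each employees row to its departments via dept_id.
Group joined rows by departments.id; compute COUNT(*) per group.
HAVING: keep groups with count ≥ 3.
  1: ids {1, 3, 8} → COUNT(*)=3
  3: ids {4, 6, 7} → COUNT(*)=3
  6: ids {2, 5, 9} → COUNT(*)=3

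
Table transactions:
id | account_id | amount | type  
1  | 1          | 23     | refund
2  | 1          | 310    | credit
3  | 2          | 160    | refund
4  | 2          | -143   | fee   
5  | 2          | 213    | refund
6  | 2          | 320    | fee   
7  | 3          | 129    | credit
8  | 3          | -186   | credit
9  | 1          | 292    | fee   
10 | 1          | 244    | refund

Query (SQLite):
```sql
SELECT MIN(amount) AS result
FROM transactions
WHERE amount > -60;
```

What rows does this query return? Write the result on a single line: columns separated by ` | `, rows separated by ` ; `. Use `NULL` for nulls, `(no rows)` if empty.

23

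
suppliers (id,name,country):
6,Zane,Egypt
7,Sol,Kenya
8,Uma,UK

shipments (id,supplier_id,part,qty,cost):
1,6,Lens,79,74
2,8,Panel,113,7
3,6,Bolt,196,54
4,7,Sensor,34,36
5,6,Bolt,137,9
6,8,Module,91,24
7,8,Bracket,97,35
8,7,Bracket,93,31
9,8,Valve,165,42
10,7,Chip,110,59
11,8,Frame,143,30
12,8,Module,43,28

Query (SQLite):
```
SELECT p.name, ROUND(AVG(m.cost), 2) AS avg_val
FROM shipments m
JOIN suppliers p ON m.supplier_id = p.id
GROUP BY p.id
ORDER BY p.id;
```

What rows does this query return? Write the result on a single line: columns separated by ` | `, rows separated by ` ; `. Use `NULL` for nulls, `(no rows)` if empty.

Join each shipments row to its suppliers via supplier_id.
Group joined rows by suppliers.id; compute ROUND(AVG(m.cost), 2) per group.
  6: ids {1, 3, 5} → ROUND(AVG(m.cost), 2)=45.67
  7: ids {4, 8, 10} → ROUND(AVG(m.cost), 2)=42
  8: ids {2, 6, 7, 9, 11, 12} → ROUND(AVG(m.cost), 2)=27.67

Zane | 45.67 ; Sol | 42 ; Uma | 27.67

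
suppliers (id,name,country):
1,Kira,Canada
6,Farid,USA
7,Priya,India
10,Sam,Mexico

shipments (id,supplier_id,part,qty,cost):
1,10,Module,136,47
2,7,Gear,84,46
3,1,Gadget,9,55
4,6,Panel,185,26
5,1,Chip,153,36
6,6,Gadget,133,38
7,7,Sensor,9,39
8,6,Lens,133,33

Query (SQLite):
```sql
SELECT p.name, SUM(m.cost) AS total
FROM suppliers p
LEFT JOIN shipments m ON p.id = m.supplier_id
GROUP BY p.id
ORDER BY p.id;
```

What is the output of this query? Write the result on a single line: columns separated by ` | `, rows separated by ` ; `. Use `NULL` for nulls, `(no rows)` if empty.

Kira | 91 ; Farid | 97 ; Priya | 85 ; Sam | 47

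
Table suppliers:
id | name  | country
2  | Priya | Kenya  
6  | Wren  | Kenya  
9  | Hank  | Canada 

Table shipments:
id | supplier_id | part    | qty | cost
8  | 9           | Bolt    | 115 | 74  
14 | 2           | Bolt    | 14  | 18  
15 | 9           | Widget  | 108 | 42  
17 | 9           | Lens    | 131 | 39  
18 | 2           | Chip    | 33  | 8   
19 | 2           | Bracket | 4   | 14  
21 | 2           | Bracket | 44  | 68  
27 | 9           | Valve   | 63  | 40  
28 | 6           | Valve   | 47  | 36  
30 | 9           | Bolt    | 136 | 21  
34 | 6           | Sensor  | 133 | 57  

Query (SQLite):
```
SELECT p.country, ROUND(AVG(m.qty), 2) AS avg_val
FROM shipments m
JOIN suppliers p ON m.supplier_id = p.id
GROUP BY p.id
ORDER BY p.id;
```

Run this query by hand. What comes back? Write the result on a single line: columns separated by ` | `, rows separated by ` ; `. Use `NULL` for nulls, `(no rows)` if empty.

Kenya | 23.75 ; Kenya | 90 ; Canada | 110.6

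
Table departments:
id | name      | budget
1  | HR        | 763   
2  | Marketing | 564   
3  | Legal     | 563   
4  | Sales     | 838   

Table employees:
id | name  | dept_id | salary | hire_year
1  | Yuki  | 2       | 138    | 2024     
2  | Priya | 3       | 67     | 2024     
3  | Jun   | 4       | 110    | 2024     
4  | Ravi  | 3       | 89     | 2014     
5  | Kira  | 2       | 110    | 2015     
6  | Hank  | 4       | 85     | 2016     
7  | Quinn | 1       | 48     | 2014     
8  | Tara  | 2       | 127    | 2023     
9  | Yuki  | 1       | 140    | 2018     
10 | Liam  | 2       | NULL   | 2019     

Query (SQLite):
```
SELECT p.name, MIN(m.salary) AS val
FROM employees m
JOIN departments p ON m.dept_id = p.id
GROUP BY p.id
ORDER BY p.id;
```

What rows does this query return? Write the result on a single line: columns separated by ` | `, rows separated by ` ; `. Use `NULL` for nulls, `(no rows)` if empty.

HR | 48 ; Marketing | 110 ; Legal | 67 ; Sales | 85

Join each employees row to its departments via dept_id.
Group joined rows by departments.id; compute MIN(m.salary) per group.
  1: ids {7, 9} → MIN(m.salary)=48
  2: ids {1, 5, 8, 10} → MIN(m.salary)=110
  3: ids {2, 4} → MIN(m.salary)=67
  4: ids {3, 6} → MIN(m.salary)=85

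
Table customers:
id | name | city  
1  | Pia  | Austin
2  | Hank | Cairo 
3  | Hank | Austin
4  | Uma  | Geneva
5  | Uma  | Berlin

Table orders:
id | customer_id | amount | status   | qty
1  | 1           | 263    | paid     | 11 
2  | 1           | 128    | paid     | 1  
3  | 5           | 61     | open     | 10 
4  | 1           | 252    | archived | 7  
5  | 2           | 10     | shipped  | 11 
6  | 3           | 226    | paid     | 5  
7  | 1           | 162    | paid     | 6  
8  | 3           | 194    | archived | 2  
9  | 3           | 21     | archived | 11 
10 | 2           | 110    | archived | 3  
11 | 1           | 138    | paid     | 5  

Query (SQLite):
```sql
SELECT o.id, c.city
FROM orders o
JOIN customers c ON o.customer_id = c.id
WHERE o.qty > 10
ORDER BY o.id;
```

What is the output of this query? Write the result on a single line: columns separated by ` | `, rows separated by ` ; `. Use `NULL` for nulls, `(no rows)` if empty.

Each orders row matches the customers row where customer_id = customers.id.
Then keep rows with o.qty > 10.

1 | Austin ; 5 | Cairo ; 9 | Austin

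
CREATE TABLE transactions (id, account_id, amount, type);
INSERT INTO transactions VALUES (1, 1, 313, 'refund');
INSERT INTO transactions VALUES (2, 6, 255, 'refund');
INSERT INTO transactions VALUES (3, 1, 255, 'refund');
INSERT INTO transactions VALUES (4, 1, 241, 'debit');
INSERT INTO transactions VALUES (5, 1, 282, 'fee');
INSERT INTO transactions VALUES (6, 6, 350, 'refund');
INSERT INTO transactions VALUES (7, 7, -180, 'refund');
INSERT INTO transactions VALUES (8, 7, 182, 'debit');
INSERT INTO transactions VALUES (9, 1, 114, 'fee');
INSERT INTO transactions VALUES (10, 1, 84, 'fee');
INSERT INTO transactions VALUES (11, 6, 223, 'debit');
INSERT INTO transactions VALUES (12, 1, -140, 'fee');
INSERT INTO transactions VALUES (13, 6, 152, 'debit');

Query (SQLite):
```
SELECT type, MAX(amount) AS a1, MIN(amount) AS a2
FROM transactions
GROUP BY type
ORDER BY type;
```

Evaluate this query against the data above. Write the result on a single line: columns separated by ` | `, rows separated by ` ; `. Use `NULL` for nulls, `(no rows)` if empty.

Group transactions by type.
Per group compute: MAX(amount), MIN(amount).
  debit: ids {4, 8, 11, 13} → MAX(amount)=241, MIN(amount)=152
  fee: ids {5, 9, 10, 12} → MAX(amount)=282, MIN(amount)=-140
  refund: ids {1, 2, 3, 6, 7} → MAX(amount)=350, MIN(amount)=-180

debit | 241 | 152 ; fee | 282 | -140 ; refund | 350 | -180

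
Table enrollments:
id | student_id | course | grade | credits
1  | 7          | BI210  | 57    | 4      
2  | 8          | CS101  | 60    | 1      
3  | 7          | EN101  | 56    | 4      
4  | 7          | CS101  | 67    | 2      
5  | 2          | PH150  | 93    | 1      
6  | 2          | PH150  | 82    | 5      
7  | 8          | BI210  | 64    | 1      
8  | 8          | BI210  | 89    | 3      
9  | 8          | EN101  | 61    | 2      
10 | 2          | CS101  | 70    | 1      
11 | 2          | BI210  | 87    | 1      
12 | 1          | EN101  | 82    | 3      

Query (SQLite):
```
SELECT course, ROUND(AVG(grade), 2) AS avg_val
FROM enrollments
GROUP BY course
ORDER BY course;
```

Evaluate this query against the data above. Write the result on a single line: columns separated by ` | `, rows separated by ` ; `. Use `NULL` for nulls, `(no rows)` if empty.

BI210 | 74.25 ; CS101 | 65.67 ; EN101 | 66.33 ; PH150 | 87.5

Partition enrollments by course; compute ROUND(AVG(grade), 2) within each group.
  BI210: ids {1, 7, 8, 11} → ROUND(AVG(grade), 2)=74.25
  CS101: ids {2, 4, 10} → ROUND(AVG(grade), 2)=65.67
  EN101: ids {3, 9, 12} → ROUND(AVG(grade), 2)=66.33
  PH150: ids {5, 6} → ROUND(AVG(grade), 2)=87.5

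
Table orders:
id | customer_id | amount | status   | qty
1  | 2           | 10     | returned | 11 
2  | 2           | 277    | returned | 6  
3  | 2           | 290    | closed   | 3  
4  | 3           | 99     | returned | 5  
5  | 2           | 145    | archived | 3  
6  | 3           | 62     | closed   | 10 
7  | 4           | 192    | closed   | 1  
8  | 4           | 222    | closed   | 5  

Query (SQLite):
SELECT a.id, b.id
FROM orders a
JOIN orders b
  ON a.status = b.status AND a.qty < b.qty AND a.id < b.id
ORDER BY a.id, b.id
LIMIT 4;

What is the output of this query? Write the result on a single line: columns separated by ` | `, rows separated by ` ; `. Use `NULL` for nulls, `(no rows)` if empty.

3 | 6 ; 3 | 8 ; 7 | 8

Pairs (a,b) with same status, a.qty < b.qty, a.id < b.id.
status groups: archived:{5} closed:{3,6,7,8} returned:{1,2,4}
Ordered by (a.id, b.id); first 4.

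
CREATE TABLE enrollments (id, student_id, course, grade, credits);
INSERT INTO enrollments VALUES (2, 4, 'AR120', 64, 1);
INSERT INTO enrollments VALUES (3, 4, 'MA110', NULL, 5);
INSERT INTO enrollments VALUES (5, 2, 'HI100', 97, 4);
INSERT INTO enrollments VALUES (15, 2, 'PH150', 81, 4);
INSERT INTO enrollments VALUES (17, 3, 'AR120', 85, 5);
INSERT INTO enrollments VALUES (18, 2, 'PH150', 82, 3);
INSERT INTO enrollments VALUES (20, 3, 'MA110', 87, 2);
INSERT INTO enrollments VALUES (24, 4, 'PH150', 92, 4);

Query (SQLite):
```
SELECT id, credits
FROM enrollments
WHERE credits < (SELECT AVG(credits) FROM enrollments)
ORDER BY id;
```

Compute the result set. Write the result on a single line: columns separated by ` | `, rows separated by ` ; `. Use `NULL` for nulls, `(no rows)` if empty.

2 | 1 ; 18 | 3 ; 20 | 2

Scalar subquery: AVG(credits) over all enrollments rows = 3.5.
Keep rows where credits < that value.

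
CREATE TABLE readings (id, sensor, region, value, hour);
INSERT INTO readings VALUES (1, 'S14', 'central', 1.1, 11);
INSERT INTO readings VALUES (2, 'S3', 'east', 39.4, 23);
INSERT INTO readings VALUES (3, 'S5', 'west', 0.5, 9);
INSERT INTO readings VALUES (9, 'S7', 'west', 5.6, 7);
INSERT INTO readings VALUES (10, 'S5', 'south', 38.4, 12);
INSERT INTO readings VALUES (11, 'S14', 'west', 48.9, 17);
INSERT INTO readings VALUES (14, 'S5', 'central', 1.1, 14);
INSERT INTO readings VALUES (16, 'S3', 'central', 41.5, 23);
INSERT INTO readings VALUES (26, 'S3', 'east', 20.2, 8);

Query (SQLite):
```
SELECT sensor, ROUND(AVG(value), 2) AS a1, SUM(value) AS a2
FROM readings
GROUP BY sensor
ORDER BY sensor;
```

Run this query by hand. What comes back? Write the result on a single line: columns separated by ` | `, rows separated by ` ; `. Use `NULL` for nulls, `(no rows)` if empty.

Group readings by sensor.
Per group compute: ROUND(AVG(value), 2), SUM(value).
  S14: ids {1, 11} → ROUND(AVG(value), 2)=25, SUM(value)=50
  S3: ids {2, 16, 26} → ROUND(AVG(value), 2)=33.7, SUM(value)=101.1
  S5: ids {3, 10, 14} → ROUND(AVG(value), 2)=13.33, SUM(value)=40
  S7: ids {9} → ROUND(AVG(value), 2)=5.6, SUM(value)=5.6

S14 | 25 | 50 ; S3 | 33.7 | 101.1 ; S5 | 13.33 | 40 ; S7 | 5.6 | 5.6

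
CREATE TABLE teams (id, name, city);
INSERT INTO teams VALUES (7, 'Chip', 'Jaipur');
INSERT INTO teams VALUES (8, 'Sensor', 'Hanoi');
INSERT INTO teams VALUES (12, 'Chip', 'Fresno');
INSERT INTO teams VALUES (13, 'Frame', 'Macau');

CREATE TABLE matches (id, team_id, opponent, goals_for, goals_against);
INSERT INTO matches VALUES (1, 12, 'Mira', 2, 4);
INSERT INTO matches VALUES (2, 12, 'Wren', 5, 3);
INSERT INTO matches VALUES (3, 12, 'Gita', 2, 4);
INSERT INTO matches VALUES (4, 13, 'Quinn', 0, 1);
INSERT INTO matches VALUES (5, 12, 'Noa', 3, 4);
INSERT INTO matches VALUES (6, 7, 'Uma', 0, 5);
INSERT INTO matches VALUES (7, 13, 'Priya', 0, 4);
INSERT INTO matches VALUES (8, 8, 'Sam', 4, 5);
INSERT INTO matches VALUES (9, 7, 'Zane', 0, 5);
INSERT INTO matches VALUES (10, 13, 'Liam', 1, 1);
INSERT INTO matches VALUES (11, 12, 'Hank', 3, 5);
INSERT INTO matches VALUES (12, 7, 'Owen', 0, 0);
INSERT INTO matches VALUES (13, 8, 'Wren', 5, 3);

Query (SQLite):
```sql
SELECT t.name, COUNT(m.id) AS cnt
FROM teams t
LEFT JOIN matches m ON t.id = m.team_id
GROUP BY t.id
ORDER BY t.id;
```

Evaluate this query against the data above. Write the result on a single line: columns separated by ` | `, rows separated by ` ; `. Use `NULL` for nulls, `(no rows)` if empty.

LEFT JOIN keeps every teams row; unmatched ones get NULL for matches columns.
Group by teams.id and compute COUNT(m.id). COUNT(col) of an all-NULL group is 0.
  7: ids {6, 9, 12} → COUNT(m.id)=3
  8: ids {8, 13} → COUNT(m.id)=2
  12: ids {1, 2, 3, 5, 11} → COUNT(m.id)=5
  13: ids {4, 7, 10} → COUNT(m.id)=3

Chip | 3 ; Sensor | 2 ; Chip | 5 ; Frame | 3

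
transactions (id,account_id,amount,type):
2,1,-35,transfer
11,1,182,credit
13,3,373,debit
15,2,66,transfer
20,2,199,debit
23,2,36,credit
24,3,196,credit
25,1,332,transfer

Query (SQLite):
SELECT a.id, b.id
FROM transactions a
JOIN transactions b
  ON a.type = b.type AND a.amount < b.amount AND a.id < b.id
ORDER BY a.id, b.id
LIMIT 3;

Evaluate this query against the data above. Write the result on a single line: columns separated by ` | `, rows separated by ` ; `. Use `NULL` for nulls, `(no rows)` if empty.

Pairs (a,b) with same type, a.amount < b.amount, a.id < b.id.
type groups: credit:{11,23,24} debit:{13,20} transfer:{2,15,25}
Ordered by (a.id, b.id); first 3.

2 | 15 ; 2 | 25 ; 11 | 24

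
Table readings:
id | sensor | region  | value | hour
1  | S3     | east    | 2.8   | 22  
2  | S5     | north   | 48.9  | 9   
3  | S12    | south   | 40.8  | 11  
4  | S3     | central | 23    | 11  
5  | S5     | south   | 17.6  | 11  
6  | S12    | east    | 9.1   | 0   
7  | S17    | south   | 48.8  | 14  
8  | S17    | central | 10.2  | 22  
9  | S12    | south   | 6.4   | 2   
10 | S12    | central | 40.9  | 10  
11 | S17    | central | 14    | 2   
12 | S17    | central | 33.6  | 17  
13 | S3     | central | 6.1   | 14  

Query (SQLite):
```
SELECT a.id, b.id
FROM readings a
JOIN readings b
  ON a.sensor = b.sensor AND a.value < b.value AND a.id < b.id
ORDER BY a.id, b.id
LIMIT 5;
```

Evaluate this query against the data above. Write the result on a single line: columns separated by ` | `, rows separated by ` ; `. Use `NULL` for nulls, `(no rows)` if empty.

1 | 4 ; 1 | 13 ; 3 | 10 ; 6 | 10 ; 8 | 11

Pairs (a,b) with same sensor, a.value < b.value, a.id < b.id.
sensor groups: S12:{3,6,9,10} S17:{7,8,11,12} S3:{1,4,13} S5:{2,5}
Ordered by (a.id, b.id); first 5.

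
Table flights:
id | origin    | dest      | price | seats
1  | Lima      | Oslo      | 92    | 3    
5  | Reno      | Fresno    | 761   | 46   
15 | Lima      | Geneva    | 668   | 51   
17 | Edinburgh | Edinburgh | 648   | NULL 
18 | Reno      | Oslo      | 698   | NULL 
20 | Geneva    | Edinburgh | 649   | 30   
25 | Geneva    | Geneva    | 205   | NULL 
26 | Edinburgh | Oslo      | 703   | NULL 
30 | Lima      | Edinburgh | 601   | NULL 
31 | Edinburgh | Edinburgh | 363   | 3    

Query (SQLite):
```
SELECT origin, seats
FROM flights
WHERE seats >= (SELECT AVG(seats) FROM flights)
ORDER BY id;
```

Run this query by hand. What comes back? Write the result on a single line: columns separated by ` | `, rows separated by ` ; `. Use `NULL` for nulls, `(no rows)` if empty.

Reno | 46 ; Lima | 51 ; Geneva | 30

Scalar subquery: AVG(seats) over all flights rows = 26.6.
Keep rows where seats >= that value.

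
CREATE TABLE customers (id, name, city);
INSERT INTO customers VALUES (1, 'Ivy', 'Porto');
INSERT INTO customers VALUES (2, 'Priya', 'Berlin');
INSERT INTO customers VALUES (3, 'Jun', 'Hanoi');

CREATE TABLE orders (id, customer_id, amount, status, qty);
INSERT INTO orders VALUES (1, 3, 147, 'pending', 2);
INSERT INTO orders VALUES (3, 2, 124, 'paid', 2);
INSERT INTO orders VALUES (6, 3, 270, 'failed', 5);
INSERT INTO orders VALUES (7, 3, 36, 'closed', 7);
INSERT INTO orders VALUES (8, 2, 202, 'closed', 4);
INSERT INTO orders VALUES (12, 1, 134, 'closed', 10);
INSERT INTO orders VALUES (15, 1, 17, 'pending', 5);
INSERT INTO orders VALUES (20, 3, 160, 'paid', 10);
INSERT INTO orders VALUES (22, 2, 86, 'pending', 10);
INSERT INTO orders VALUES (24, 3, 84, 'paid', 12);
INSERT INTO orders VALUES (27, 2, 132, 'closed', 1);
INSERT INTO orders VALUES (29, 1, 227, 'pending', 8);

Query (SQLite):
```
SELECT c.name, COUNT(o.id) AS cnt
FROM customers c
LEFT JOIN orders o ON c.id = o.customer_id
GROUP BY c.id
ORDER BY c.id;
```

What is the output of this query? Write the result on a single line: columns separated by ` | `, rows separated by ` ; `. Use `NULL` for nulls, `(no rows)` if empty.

Ivy | 3 ; Priya | 4 ; Jun | 5

LEFT JOIN keeps every customers row; unmatched ones get NULL for orders columns.
Group by customers.id and compute COUNT(o.id). COUNT(col) of an all-NULL group is 0.
  1: ids {12, 15, 29} → COUNT(o.id)=3
  2: ids {3, 8, 22, 27} → COUNT(o.id)=4
  3: ids {1, 6, 7, 20, 24} → COUNT(o.id)=5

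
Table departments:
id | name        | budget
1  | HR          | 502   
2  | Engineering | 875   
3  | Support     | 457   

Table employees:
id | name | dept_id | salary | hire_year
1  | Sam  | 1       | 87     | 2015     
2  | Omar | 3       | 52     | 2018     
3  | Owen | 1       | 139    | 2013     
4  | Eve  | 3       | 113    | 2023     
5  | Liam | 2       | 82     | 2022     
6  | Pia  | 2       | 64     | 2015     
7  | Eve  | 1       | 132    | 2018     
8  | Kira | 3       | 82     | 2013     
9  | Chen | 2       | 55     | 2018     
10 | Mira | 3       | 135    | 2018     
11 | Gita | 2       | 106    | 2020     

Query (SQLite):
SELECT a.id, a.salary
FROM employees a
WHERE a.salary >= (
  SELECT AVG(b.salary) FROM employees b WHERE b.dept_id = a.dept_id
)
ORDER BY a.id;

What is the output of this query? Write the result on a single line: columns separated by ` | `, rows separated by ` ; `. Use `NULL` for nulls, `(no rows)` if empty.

3 | 139 ; 4 | 113 ; 5 | 82 ; 7 | 132 ; 10 | 135 ; 11 | 106

For each employees row a, compute AVG(salary) over rows sharing a.dept_id.
Keep row a if a.salary >= that per-group AVG.
  dept_id=1: AVG(salary) = 119.333333
  dept_id=2: AVG(salary) = 76.75
  dept_id=3: AVG(salary) = 95.5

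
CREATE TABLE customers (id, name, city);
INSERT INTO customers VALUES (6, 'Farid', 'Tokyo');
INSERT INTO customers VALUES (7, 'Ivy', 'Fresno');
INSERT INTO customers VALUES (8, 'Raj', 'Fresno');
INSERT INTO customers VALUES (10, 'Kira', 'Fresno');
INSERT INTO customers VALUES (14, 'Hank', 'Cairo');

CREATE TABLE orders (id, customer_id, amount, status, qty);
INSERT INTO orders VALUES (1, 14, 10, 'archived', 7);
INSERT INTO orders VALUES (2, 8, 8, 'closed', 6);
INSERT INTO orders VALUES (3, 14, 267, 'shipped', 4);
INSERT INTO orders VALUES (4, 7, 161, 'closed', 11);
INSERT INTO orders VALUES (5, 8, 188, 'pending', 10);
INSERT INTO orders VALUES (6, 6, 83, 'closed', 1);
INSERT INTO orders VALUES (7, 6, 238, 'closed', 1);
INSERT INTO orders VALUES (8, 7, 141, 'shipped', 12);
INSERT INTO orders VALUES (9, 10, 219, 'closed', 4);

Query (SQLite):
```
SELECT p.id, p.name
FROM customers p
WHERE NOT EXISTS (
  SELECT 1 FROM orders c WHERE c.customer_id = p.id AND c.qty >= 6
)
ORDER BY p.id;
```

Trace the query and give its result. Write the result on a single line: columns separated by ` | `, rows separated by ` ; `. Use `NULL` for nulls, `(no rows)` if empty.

6 | Farid ; 10 | Kira

For each customers row, check whether any orders with matching customer_id has qty >= 6.
Keep rows where that is false.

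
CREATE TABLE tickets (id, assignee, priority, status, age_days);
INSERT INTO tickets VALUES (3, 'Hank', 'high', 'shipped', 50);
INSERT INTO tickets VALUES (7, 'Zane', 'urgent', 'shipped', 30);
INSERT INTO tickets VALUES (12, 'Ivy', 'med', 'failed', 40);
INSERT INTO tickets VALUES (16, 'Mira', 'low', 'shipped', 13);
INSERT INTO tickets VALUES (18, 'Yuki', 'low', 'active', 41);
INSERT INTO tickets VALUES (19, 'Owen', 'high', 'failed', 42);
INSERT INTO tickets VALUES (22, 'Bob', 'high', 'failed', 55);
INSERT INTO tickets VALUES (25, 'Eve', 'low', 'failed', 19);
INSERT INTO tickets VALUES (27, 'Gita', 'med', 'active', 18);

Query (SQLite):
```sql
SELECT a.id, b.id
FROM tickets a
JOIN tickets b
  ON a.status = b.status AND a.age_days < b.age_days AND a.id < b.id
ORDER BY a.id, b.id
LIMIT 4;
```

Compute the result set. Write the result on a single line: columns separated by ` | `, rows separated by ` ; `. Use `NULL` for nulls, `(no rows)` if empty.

12 | 19 ; 12 | 22 ; 19 | 22

Pairs (a,b) with same status, a.age_days < b.age_days, a.id < b.id.
status groups: active:{18,27} failed:{12,19,22,25} shipped:{3,7,16}
Ordered by (a.id, b.id); first 4.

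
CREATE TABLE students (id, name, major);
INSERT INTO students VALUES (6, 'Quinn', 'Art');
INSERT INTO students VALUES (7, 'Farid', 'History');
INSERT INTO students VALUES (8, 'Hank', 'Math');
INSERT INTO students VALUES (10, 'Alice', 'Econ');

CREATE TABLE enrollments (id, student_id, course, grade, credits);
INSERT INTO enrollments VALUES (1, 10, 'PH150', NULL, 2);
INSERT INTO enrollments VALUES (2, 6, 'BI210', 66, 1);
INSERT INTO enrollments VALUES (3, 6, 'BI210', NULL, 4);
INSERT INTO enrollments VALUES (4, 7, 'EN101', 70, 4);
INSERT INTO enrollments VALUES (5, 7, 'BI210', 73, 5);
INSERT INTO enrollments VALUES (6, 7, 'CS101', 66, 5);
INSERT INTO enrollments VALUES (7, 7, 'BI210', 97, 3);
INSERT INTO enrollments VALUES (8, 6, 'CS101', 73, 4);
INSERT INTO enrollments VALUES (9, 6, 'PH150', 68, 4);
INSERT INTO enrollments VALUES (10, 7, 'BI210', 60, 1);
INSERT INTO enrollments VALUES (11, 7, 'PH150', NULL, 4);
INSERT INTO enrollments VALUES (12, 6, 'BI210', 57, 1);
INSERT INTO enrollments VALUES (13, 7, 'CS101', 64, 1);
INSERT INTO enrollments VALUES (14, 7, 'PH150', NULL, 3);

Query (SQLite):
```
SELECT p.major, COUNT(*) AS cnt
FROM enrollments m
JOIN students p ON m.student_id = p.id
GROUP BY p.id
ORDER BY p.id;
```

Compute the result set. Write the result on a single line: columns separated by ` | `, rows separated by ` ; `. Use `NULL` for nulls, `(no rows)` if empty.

Join each enrollments row to its students via student_id.
Group joined rows by students.id; compute COUNT(*) per group.
  6: ids {2, 3, 8, 9, 12} → COUNT(*)=5
  7: ids {4, 5, 6, 7, 10, 11, 13, 14} → COUNT(*)=8
  10: ids {1} → COUNT(*)=1

Art | 5 ; History | 8 ; Econ | 1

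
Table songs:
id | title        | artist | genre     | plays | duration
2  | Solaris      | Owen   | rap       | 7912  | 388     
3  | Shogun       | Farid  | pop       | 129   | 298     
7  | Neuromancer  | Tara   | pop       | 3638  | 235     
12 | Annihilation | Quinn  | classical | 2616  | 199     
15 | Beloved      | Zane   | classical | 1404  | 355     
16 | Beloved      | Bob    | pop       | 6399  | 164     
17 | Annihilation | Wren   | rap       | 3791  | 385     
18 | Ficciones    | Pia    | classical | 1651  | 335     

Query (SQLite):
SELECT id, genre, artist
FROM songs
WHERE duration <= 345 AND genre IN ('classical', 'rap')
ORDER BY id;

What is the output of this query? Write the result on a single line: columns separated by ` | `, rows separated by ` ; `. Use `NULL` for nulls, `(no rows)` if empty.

duration <= 345: ids {3, 7, 12, 16, 18}
genre IN ('classical', 'rap'): ids {2, 12, 15, 17, 18}
Combine with AND.

12 | classical | Quinn ; 18 | classical | Pia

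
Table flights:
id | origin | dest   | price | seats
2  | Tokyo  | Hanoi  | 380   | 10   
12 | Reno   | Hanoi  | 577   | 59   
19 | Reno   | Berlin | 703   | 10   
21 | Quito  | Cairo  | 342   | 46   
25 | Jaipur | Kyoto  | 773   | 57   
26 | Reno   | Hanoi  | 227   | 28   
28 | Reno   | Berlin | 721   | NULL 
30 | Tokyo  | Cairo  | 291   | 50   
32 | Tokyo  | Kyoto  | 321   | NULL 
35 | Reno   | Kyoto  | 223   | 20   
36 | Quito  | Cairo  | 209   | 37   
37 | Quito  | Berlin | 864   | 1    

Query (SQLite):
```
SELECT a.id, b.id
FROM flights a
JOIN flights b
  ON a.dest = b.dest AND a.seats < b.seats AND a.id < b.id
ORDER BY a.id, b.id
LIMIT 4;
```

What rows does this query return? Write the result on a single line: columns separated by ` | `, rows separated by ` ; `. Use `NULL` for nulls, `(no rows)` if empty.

2 | 12 ; 2 | 26 ; 21 | 30

Pairs (a,b) with same dest, a.seats < b.seats, a.id < b.id.
dest groups: Berlin:{19,28,37} Cairo:{21,30,36} Hanoi:{2,12,26} Kyoto:{25,32,35}
Ordered by (a.id, b.id); first 4.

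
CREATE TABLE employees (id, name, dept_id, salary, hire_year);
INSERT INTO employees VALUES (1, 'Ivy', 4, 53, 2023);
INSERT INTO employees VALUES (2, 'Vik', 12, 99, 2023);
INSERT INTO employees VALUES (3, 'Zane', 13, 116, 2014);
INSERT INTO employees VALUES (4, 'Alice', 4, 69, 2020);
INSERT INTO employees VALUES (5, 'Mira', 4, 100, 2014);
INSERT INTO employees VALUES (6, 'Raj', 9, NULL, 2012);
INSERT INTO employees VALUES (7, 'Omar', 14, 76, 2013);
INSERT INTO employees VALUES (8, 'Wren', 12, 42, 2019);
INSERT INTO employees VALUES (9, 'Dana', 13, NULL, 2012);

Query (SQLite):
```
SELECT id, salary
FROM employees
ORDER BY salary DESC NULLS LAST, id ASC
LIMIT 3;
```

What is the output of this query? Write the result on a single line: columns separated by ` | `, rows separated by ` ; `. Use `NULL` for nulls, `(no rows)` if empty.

Sort by salary desc, tiebreak id asc: (116, id=3), (100, id=5), (99, id=2), (76, id=7), (69, id=4), (53, id=1) …. Take first 3.
NULLS LAST: NULL salary rows go after all non-NULL rows (among themselves ordered by id asc).

3 | 116 ; 5 | 100 ; 2 | 99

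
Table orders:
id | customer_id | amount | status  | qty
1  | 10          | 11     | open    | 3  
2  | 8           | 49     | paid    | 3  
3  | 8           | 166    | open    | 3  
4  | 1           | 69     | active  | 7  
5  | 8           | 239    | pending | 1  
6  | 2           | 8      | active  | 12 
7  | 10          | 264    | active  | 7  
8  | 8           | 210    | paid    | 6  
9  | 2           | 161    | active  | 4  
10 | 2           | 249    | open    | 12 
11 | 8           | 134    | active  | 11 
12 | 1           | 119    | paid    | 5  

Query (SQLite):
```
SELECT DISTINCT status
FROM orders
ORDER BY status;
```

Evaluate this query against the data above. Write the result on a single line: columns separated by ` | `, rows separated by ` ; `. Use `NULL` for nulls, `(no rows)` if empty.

Collect distinct status values from orders.

active ; open ; paid ; pending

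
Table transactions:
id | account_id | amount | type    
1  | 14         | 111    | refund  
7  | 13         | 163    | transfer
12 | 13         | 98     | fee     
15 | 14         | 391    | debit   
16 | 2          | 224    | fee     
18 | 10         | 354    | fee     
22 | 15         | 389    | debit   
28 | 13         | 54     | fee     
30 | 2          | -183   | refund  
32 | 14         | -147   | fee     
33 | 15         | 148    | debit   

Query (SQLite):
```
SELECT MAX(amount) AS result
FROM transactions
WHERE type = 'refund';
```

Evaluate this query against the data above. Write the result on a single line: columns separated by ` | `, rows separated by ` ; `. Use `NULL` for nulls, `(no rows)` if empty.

111

Rows where type='refund' → amount values: [111, -183].
MAX of non-NULL values = 111.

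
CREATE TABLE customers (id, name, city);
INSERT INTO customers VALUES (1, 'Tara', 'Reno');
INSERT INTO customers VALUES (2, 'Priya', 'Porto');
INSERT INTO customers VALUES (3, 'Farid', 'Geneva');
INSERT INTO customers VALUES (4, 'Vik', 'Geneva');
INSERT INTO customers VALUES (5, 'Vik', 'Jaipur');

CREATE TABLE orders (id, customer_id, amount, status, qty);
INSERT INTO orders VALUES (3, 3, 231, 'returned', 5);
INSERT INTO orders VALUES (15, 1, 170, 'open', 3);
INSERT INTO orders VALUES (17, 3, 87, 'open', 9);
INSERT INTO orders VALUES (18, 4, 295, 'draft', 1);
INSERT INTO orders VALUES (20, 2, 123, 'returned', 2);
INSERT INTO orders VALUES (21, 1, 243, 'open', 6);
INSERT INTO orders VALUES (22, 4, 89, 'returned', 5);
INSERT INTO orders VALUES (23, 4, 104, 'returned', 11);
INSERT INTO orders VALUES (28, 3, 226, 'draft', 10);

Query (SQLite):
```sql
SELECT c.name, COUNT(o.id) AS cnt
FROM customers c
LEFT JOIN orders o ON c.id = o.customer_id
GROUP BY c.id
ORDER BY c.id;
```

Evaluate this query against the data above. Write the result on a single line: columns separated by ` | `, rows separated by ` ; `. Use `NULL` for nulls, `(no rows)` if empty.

Tara | 2 ; Priya | 1 ; Farid | 3 ; Vik | 3 ; Vik | 0

LEFT JOIN keeps every customers row; unmatched ones get NULL for orders columns.
Group by customers.id and compute COUNT(o.id). COUNT(col) of an all-NULL group is 0.
  1: ids {15, 21} → COUNT(o.id)=2
  2: ids {20} → COUNT(o.id)=1
  3: ids {3, 17, 28} → COUNT(o.id)=3
  4: ids {18, 22, 23} → COUNT(o.id)=3
  5: ids {—} → COUNT(o.id)=0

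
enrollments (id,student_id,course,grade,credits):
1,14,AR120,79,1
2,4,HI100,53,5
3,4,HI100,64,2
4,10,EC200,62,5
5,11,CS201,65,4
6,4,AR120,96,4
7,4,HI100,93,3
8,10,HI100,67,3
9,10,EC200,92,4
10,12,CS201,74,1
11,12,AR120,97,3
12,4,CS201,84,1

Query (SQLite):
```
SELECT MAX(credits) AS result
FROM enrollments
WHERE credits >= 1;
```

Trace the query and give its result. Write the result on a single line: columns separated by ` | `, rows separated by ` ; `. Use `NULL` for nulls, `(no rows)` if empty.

Rows where credits >= 1 → credits values: [1, 5, 2, 5, 4, 4, 3, 3, 4, 1, 3, 1].
MAX of non-NULL values = 5.

5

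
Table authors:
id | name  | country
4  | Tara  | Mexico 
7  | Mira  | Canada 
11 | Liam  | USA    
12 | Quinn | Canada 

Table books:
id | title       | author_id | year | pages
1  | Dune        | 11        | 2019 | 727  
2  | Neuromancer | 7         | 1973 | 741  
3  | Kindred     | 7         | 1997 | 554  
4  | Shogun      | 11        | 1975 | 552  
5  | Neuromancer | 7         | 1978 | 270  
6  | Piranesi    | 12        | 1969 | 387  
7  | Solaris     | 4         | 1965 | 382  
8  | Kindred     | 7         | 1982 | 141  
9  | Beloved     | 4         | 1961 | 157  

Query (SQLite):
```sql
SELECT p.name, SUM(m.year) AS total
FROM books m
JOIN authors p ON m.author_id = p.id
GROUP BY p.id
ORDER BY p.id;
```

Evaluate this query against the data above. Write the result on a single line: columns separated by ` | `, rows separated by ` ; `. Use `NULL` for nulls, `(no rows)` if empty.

Join each books row to its authors via author_id.
Group joined rows by authors.id; compute SUM(m.year) per group.
  4: ids {7, 9} → SUM(m.year)=3926
  7: ids {2, 3, 5, 8} → SUM(m.year)=7930
  11: ids {1, 4} → SUM(m.year)=3994
  12: ids {6} → SUM(m.year)=1969

Tara | 3926 ; Mira | 7930 ; Liam | 3994 ; Quinn | 1969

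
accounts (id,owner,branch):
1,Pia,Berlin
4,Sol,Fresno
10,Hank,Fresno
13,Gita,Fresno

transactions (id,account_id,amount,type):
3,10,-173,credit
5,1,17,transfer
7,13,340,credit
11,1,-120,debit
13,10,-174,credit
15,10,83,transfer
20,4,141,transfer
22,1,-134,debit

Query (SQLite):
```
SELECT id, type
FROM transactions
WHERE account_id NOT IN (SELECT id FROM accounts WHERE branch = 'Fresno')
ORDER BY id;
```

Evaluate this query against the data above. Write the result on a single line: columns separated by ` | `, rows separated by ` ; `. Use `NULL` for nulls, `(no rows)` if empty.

5 | transfer ; 11 | debit ; 22 | debit

Inner query: accounts.id where branch = 'Fresno'.
Outer: keep transactions rows whose account_id is not in that set.
Inner query → {4, 10, 13}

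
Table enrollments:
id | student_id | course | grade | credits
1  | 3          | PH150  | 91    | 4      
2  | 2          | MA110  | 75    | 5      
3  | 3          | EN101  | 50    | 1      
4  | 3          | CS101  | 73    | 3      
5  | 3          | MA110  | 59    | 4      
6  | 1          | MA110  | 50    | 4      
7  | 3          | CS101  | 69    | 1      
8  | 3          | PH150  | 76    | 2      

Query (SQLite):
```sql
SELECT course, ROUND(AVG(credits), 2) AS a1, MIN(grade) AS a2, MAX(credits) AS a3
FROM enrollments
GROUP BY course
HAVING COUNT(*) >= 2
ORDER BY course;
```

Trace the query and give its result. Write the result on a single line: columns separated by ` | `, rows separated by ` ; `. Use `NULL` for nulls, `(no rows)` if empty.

CS101 | 2 | 69 | 3 ; MA110 | 4.33 | 50 | 5 ; PH150 | 3 | 76 | 4

Group enrollments by course.
Per group compute: ROUND(AVG(credits), 2), MIN(grade), MAX(credits).
HAVING: drop groups with fewer than 2 rows.
  CS101: ids {4, 7} → ROUND(AVG(credits), 2)=2, MIN(grade)=69, MAX(credits)=3
  EN101: ids {3} → ROUND(AVG(credits), 2)=1, MIN(grade)=50, MAX(credits)=1
  MA110: ids {2, 5, 6} → ROUND(AVG(credits), 2)=4.33, MIN(grade)=50, MAX(credits)=5
  PH150: ids {1, 8} → ROUND(AVG(credits), 2)=3, MIN(grade)=76, MAX(credits)=4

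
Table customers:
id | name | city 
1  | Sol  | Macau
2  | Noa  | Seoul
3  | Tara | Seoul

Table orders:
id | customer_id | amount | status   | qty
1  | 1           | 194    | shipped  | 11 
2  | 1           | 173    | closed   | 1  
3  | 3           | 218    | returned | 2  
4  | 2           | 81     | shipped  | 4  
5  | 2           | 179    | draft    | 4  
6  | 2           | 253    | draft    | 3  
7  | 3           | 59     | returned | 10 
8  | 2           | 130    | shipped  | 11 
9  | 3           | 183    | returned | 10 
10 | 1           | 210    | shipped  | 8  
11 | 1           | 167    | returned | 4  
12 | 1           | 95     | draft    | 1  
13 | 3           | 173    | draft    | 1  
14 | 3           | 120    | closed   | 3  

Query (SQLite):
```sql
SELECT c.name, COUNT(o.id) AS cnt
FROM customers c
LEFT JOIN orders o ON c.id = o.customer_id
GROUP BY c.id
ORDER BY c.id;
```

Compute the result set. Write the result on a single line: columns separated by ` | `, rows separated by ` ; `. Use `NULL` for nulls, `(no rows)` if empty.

Sol | 5 ; Noa | 4 ; Tara | 5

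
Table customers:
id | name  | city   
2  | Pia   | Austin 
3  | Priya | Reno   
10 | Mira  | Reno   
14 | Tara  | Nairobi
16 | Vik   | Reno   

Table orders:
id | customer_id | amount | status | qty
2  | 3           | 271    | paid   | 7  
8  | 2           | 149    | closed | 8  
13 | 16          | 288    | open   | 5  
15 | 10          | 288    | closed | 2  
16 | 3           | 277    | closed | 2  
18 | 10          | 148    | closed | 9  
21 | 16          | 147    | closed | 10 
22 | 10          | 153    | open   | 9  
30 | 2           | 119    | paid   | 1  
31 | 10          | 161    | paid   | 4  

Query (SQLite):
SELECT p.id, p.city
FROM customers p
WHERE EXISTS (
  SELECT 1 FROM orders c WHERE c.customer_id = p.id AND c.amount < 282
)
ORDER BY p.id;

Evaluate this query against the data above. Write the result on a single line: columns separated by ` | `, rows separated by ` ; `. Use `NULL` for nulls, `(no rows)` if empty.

For each customers row, check whether any orders with matching customer_id has amount < 282.
Keep rows where that is true.

2 | Austin ; 3 | Reno ; 10 | Reno ; 16 | Reno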